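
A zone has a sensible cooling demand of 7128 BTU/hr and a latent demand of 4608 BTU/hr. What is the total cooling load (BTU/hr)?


Qt = 7128 + 4608 = 11736 BTU/hr

11736 BTU/hr


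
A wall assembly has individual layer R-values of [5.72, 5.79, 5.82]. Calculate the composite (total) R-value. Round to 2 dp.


R_total = 5.72 + 5.79 + 5.82 = 17.33

17.33


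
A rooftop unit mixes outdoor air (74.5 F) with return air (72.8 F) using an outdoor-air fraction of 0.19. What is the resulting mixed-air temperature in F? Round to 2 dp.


T_mix = 0.19*74.5 + 0.81*72.8 = 73.12 F

73.12 F


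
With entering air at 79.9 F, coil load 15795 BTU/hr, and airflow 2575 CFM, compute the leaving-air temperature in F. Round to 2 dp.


dT = 15795/(1.08*2575) = 5.6796
T_leave = 79.9 - 5.6796 = 74.22 F

74.22 F


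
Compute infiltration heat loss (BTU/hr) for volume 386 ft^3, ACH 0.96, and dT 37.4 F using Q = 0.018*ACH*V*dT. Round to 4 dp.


Q = 0.018 * 0.96 * 386 * 37.4 = 249.4610 BTU/hr

249.4610 BTU/hr


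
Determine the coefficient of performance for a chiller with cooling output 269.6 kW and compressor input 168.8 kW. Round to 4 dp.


COP = 269.6 / 168.8 = 1.5972

1.5972


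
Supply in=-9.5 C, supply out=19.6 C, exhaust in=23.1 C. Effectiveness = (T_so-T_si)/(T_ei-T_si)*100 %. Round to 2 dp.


eff = (19.6-(-9.5))/(23.1-(-9.5))*100 = 89.26 %

89.26 %


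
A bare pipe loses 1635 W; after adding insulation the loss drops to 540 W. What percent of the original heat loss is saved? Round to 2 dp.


Savings = ((1635-540)/1635)*100 = 66.97 %

66.97 %


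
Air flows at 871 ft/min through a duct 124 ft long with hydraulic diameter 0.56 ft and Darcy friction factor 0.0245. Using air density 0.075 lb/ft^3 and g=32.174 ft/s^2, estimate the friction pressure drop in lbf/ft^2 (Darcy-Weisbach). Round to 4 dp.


v_fps = 871/60 = 14.5167 ft/s
dp = 0.0245*(124/0.56)*0.075*14.5167^2/(2*32.174) = 1.3325 lbf/ft^2

1.3325 lbf/ft^2


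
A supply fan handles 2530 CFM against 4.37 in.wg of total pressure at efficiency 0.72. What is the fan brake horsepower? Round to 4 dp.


BHP = 2530 * 4.37 / (6356 * 0.72) = 2.4159 hp

2.4159 hp


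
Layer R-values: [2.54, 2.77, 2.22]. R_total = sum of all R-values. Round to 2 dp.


R_total = 2.54 + 2.77 + 2.22 = 7.53

7.53


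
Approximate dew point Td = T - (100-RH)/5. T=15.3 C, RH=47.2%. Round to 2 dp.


Td = 15.3 - (100-47.2)/5 = 4.74 C

4.74 C


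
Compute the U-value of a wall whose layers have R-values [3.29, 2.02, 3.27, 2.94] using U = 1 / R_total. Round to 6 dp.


R_total = 3.29 + 2.02 + 3.27 + 2.94 = 11.52
U = 1/11.52 = 0.086806

0.086806


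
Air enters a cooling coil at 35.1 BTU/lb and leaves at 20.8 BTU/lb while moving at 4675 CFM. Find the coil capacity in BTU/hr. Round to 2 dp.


Q = 4.5 * 4675 * (35.1 - 20.8) = 300836.25 BTU/hr

300836.25 BTU/hr


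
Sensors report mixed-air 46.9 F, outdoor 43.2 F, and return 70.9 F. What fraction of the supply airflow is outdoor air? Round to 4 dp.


frac = (46.9 - 70.9) / (43.2 - 70.9) = 0.8664

0.8664


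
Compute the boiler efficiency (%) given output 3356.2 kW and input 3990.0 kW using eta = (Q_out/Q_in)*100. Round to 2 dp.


eta = (3356.2/3990.0)*100 = 84.12 %

84.12 %


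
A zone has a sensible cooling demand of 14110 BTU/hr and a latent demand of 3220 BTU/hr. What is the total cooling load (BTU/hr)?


Qt = 14110 + 3220 = 17330 BTU/hr

17330 BTU/hr


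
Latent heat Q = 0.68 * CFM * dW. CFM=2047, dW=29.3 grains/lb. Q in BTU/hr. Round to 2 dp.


Q = 0.68 * 2047 * 29.3 = 40784.43 BTU/hr

40784.43 BTU/hr


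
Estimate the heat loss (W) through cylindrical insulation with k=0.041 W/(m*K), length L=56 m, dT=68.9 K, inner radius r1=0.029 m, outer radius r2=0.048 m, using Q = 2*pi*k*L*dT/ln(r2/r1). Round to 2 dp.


Q = 2*pi*0.041*56*68.9/ln(0.048/0.029) = 1972.52 W

1972.52 W


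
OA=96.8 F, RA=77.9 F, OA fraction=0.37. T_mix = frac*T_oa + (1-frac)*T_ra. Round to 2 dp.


T_mix = 0.37*96.8 + 0.63*77.9 = 84.89 F

84.89 F


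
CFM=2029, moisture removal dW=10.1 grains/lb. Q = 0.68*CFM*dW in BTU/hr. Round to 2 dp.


Q = 0.68 * 2029 * 10.1 = 13935.17 BTU/hr

13935.17 BTU/hr


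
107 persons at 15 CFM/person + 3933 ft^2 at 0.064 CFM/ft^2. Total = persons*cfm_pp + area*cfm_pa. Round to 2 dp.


Total = 107*15 + 3933*0.064 = 1856.71 CFM

1856.71 CFM


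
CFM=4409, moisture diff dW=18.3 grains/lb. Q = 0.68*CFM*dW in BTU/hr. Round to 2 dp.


Q = 0.68 * 4409 * 18.3 = 54865.60 BTU/hr

54865.60 BTU/hr


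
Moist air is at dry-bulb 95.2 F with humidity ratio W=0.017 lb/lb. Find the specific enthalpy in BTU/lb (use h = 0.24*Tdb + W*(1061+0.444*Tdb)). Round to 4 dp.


h = 0.24*95.2 + 0.017*(1061+0.444*95.2) = 41.6036 BTU/lb

41.6036 BTU/lb


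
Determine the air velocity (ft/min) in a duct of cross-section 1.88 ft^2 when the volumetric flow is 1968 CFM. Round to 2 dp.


V = 1968 / 1.88 = 1046.81 ft/min

1046.81 ft/min


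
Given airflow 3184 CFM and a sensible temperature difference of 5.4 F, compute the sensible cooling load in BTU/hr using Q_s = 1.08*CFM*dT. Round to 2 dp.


Q = 1.08 * 3184 * 5.4 = 18569.09 BTU/hr

18569.09 BTU/hr


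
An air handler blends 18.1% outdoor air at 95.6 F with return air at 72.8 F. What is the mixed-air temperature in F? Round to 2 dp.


T_mix = 72.8 + (18.1/100)*(95.6-72.8) = 76.93 F

76.93 F


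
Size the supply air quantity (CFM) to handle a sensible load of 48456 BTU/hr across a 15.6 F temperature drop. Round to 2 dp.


CFM = 48456 / (1.08 * 15.6) = 2876.07

2876.07 CFM


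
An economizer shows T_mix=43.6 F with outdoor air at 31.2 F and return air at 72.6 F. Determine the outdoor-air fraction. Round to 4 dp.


frac = (43.6 - 72.6) / (31.2 - 72.6) = 0.7005

0.7005


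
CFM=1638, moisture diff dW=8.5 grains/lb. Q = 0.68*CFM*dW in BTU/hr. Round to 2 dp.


Q = 0.68 * 1638 * 8.5 = 9467.64 BTU/hr

9467.64 BTU/hr


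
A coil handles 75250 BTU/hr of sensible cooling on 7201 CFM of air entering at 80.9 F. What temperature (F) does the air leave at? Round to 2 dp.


dT = 75250/(1.08*7201) = 9.6759
T_leave = 80.9 - 9.6759 = 71.22 F

71.22 F


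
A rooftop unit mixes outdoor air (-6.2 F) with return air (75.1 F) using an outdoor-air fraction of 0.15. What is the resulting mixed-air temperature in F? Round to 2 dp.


T_mix = 0.15*(-6.2) + 0.85*75.1 = 62.91 F

62.91 F


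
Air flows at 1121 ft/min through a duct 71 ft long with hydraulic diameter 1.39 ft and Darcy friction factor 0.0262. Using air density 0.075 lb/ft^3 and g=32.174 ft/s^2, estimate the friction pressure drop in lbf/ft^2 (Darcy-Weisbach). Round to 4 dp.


v_fps = 1121/60 = 18.6833 ft/s
dp = 0.0262*(71/1.39)*0.075*18.6833^2/(2*32.174) = 0.5445 lbf/ft^2

0.5445 lbf/ft^2


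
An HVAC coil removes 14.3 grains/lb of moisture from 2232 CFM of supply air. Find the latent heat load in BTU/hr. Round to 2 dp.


Q = 0.68 * 2232 * 14.3 = 21703.97 BTU/hr

21703.97 BTU/hr


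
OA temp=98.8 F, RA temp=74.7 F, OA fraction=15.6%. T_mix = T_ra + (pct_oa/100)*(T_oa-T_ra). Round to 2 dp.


T_mix = 74.7 + (15.6/100)*(98.8-74.7) = 78.46 F

78.46 F


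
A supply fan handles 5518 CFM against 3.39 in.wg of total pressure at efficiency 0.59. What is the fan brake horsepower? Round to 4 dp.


BHP = 5518 * 3.39 / (6356 * 0.59) = 4.9882 hp

4.9882 hp


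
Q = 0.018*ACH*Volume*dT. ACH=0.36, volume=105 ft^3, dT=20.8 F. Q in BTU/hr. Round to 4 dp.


Q = 0.018 * 0.36 * 105 * 20.8 = 14.1523 BTU/hr

14.1523 BTU/hr


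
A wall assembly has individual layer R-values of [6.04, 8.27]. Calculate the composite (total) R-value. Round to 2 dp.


R_total = 6.04 + 8.27 = 14.31

14.31


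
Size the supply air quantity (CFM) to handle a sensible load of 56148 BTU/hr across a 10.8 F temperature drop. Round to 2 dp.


CFM = 56148 / (1.08 * 10.8) = 4813.79

4813.79 CFM


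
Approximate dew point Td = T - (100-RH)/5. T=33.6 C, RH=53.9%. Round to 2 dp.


Td = 33.6 - (100-53.9)/5 = 24.38 C

24.38 C


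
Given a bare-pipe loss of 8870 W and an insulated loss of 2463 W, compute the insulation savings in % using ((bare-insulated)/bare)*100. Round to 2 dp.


Savings = ((8870-2463)/8870)*100 = 72.23 %

72.23 %


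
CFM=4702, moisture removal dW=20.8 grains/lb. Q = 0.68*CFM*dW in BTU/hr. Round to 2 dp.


Q = 0.68 * 4702 * 20.8 = 66505.09 BTU/hr

66505.09 BTU/hr


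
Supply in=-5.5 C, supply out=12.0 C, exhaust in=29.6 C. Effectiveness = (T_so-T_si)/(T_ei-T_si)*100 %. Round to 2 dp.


eff = (12.0-(-5.5))/(29.6-(-5.5))*100 = 49.86 %

49.86 %


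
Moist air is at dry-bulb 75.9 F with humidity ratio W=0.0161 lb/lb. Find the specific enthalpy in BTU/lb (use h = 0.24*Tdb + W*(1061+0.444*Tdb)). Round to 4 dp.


h = 0.24*75.9 + 0.0161*(1061+0.444*75.9) = 35.8407 BTU/lb

35.8407 BTU/lb


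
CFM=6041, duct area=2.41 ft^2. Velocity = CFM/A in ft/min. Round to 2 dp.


V = 6041 / 2.41 = 2506.64 ft/min

2506.64 ft/min


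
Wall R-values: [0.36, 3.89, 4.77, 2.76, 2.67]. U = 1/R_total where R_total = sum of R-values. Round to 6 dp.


R_total = 0.36 + 3.89 + 4.77 + 2.76 + 2.67 = 14.45
U = 1/14.45 = 0.069204

0.069204


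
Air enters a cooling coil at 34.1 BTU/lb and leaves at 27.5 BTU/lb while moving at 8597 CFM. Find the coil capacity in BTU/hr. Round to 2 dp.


Q = 4.5 * 8597 * (34.1 - 27.5) = 255330.90 BTU/hr

255330.90 BTU/hr


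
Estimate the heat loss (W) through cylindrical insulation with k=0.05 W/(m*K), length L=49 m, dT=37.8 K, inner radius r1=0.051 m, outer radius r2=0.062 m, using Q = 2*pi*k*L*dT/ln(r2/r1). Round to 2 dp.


Q = 2*pi*0.05*49*37.8/ln(0.062/0.051) = 2979.31 W

2979.31 W


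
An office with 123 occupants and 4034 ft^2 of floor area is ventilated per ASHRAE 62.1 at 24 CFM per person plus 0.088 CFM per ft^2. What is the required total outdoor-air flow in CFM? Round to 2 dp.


Total = 123*24 + 4034*0.088 = 3306.99 CFM

3306.99 CFM


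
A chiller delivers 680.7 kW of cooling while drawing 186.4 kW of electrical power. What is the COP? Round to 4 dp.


COP = 680.7 / 186.4 = 3.6518

3.6518


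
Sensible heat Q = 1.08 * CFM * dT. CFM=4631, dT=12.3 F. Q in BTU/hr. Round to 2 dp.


Q = 1.08 * 4631 * 12.3 = 61518.20 BTU/hr

61518.20 BTU/hr


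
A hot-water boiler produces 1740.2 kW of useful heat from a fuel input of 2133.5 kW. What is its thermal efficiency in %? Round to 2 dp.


eta = (1740.2/2133.5)*100 = 81.57 %

81.57 %


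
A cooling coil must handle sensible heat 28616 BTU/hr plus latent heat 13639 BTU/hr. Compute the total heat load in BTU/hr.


Qt = 28616 + 13639 = 42255 BTU/hr

42255 BTU/hr


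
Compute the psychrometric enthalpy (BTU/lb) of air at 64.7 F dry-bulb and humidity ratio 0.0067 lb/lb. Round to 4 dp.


h = 0.24*64.7 + 0.0067*(1061+0.444*64.7) = 22.8292 BTU/lb

22.8292 BTU/lb


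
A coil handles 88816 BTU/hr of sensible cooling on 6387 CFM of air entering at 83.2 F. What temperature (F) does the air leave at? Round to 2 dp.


dT = 88816/(1.08*6387) = 12.8757
T_leave = 83.2 - 12.8757 = 70.32 F

70.32 F


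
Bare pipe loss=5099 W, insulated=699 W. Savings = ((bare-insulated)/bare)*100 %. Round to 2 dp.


Savings = ((5099-699)/5099)*100 = 86.29 %

86.29 %


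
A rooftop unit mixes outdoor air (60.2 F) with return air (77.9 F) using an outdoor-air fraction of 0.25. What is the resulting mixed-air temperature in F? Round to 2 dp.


T_mix = 0.25*60.2 + 0.75*77.9 = 73.48 F

73.48 F


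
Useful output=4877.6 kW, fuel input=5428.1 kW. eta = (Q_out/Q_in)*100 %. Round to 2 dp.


eta = (4877.6/5428.1)*100 = 89.86 %

89.86 %


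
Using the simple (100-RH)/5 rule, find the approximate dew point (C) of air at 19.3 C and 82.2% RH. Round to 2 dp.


Td = 19.3 - (100-82.2)/5 = 15.74 C

15.74 C


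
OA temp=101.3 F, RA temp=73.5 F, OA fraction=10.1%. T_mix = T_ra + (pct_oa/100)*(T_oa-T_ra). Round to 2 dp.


T_mix = 73.5 + (10.1/100)*(101.3-73.5) = 76.31 F

76.31 F


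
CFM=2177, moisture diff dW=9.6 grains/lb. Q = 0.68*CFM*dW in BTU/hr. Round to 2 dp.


Q = 0.68 * 2177 * 9.6 = 14211.46 BTU/hr

14211.46 BTU/hr


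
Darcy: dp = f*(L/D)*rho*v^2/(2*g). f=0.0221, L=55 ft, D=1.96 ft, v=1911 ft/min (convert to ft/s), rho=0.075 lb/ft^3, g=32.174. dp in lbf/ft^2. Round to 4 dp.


v_fps = 1911/60 = 31.85 ft/s
dp = 0.0221*(55/1.96)*0.075*31.85^2/(2*32.174) = 0.7332 lbf/ft^2

0.7332 lbf/ft^2


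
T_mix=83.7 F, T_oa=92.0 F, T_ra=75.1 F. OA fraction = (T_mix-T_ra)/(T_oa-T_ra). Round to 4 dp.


frac = (83.7 - 75.1) / (92.0 - 75.1) = 0.5089

0.5089


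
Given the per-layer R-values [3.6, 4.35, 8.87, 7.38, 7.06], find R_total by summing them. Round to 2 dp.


R_total = 3.6 + 4.35 + 8.87 + 7.38 + 7.06 = 31.26

31.26


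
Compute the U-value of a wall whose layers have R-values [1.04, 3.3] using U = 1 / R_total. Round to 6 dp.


R_total = 1.04 + 3.3 = 4.34
U = 1/4.34 = 0.230415

0.230415


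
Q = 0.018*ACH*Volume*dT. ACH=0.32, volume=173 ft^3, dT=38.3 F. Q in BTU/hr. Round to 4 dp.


Q = 0.018 * 0.32 * 173 * 38.3 = 38.1652 BTU/hr

38.1652 BTU/hr


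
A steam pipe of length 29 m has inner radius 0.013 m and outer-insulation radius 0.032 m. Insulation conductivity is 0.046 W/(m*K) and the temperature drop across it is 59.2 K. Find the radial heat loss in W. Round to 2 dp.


Q = 2*pi*0.046*29*59.2/ln(0.032/0.013) = 550.85 W

550.85 W


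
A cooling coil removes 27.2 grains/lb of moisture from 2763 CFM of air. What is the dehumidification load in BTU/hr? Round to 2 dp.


Q = 0.68 * 2763 * 27.2 = 51104.45 BTU/hr

51104.45 BTU/hr


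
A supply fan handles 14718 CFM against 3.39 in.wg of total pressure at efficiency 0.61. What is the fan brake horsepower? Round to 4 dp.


BHP = 14718 * 3.39 / (6356 * 0.61) = 12.8687 hp

12.8687 hp


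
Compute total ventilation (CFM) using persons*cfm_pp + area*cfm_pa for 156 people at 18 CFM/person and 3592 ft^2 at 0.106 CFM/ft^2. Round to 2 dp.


Total = 156*18 + 3592*0.106 = 3188.75 CFM

3188.75 CFM


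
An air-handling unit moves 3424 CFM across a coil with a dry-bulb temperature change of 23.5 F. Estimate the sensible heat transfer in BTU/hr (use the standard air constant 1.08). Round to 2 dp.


Q = 1.08 * 3424 * 23.5 = 86901.12 BTU/hr

86901.12 BTU/hr


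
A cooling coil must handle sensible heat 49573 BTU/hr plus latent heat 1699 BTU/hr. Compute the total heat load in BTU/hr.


Qt = 49573 + 1699 = 51272 BTU/hr

51272 BTU/hr


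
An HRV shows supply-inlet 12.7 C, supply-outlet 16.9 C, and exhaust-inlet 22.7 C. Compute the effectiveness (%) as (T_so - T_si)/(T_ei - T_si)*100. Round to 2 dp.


eff = (16.9-12.7)/(22.7-12.7)*100 = 42.00 %

42.00 %


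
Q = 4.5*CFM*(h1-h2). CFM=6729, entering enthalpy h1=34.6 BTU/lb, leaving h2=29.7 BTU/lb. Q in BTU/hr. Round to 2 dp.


Q = 4.5 * 6729 * (34.6 - 29.7) = 148374.45 BTU/hr

148374.45 BTU/hr


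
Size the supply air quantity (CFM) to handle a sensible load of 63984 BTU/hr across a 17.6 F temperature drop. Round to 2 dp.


CFM = 63984 / (1.08 * 17.6) = 3366.16

3366.16 CFM


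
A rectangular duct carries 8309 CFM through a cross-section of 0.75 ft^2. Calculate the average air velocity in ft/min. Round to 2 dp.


V = 8309 / 0.75 = 11078.67 ft/min

11078.67 ft/min


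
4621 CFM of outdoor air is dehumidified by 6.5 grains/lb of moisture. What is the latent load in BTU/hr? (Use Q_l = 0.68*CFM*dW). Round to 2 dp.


Q = 0.68 * 4621 * 6.5 = 20424.82 BTU/hr

20424.82 BTU/hr


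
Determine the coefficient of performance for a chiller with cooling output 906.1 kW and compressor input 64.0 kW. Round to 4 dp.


COP = 906.1 / 64.0 = 14.1578

14.1578


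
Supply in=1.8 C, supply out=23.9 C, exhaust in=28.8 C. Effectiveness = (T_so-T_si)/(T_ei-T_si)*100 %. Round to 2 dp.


eff = (23.9-1.8)/(28.8-1.8)*100 = 81.85 %

81.85 %


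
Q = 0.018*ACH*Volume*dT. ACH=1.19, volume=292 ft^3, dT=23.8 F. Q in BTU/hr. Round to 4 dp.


Q = 0.018 * 1.19 * 292 * 23.8 = 148.8604 BTU/hr

148.8604 BTU/hr


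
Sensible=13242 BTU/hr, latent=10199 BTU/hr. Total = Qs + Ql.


Qt = 13242 + 10199 = 23441 BTU/hr

23441 BTU/hr


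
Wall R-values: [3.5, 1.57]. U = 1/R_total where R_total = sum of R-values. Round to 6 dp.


R_total = 3.5 + 1.57 = 5.07
U = 1/5.07 = 0.197239

0.197239


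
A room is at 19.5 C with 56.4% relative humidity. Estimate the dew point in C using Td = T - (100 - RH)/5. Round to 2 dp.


Td = 19.5 - (100-56.4)/5 = 10.78 C

10.78 C


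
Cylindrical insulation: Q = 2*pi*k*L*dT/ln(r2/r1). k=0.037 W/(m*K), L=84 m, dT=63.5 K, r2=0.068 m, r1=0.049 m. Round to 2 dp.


Q = 2*pi*0.037*84*63.5/ln(0.068/0.049) = 3784.21 W

3784.21 W


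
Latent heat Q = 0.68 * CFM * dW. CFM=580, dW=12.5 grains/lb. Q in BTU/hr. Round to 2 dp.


Q = 0.68 * 580 * 12.5 = 4930.00 BTU/hr

4930.00 BTU/hr


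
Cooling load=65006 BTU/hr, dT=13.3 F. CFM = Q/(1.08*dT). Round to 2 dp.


CFM = 65006 / (1.08 * 13.3) = 4525.62

4525.62 CFM


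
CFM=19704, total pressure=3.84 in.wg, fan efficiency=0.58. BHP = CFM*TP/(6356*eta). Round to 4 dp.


BHP = 19704 * 3.84 / (6356 * 0.58) = 20.5246 hp

20.5246 hp


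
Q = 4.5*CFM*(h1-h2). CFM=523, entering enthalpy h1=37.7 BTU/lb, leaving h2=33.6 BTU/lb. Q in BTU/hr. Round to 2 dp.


Q = 4.5 * 523 * (37.7 - 33.6) = 9649.35 BTU/hr

9649.35 BTU/hr


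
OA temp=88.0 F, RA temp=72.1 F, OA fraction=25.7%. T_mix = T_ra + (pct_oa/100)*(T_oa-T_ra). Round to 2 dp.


T_mix = 72.1 + (25.7/100)*(88.0-72.1) = 76.19 F

76.19 F


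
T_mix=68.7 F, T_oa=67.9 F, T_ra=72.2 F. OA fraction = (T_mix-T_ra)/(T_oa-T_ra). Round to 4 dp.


frac = (68.7 - 72.2) / (67.9 - 72.2) = 0.8140

0.8140


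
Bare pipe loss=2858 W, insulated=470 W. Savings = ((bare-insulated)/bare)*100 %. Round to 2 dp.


Savings = ((2858-470)/2858)*100 = 83.55 %

83.55 %


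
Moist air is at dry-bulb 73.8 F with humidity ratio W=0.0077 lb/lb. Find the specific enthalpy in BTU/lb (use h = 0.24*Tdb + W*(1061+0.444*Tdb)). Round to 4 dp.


h = 0.24*73.8 + 0.0077*(1061+0.444*73.8) = 26.1340 BTU/lb

26.1340 BTU/lb


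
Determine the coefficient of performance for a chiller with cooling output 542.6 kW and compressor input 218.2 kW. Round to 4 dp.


COP = 542.6 / 218.2 = 2.4867

2.4867


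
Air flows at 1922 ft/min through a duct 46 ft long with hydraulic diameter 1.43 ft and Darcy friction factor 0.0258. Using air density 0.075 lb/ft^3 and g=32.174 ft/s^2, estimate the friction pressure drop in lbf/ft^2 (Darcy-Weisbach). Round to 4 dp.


v_fps = 1922/60 = 32.0333 ft/s
dp = 0.0258*(46/1.43)*0.075*32.0333^2/(2*32.174) = 0.9926 lbf/ft^2

0.9926 lbf/ft^2


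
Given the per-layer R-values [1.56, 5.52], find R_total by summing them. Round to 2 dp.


R_total = 1.56 + 5.52 = 7.08

7.08


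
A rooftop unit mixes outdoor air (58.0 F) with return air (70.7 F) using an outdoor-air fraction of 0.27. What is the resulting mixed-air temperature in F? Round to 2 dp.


T_mix = 0.27*58.0 + 0.73*70.7 = 67.27 F

67.27 F


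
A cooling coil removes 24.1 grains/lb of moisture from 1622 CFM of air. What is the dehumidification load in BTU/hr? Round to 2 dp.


Q = 0.68 * 1622 * 24.1 = 26581.34 BTU/hr

26581.34 BTU/hr


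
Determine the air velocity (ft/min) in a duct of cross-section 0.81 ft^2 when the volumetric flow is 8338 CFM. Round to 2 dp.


V = 8338 / 0.81 = 10293.83 ft/min

10293.83 ft/min


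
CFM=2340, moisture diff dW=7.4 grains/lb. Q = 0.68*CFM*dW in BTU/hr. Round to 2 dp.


Q = 0.68 * 2340 * 7.4 = 11774.88 BTU/hr

11774.88 BTU/hr


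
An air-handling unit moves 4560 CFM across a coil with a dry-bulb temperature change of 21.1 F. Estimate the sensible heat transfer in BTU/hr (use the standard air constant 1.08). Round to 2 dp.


Q = 1.08 * 4560 * 21.1 = 103913.28 BTU/hr

103913.28 BTU/hr


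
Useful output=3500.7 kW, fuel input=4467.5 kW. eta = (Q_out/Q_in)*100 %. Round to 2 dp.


eta = (3500.7/4467.5)*100 = 78.36 %

78.36 %


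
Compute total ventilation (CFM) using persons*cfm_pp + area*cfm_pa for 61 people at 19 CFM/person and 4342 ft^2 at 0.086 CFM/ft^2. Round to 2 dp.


Total = 61*19 + 4342*0.086 = 1532.41 CFM

1532.41 CFM


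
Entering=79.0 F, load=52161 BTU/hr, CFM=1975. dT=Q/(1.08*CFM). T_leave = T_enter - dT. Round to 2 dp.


dT = 52161/(1.08*1975) = 24.4543
T_leave = 79.0 - 24.4543 = 54.55 F

54.55 F


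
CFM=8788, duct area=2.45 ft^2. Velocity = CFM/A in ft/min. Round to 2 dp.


V = 8788 / 2.45 = 3586.94 ft/min

3586.94 ft/min


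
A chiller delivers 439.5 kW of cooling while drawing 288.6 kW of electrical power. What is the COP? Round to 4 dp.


COP = 439.5 / 288.6 = 1.5229

1.5229


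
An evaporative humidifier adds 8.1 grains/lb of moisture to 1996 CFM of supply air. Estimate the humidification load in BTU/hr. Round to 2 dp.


Q = 0.68 * 1996 * 8.1 = 10993.97 BTU/hr

10993.97 BTU/hr


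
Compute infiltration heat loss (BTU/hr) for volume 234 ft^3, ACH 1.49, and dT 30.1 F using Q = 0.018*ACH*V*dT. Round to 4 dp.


Q = 0.018 * 1.49 * 234 * 30.1 = 188.9040 BTU/hr

188.9040 BTU/hr


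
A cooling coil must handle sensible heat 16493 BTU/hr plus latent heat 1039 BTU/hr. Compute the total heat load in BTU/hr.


Qt = 16493 + 1039 = 17532 BTU/hr

17532 BTU/hr


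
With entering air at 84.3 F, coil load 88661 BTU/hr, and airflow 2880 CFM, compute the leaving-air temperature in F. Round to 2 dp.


dT = 88661/(1.08*2880) = 28.5047
T_leave = 84.3 - 28.5047 = 55.80 F

55.80 F


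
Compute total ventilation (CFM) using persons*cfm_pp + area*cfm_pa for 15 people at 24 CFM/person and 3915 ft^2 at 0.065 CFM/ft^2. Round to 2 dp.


Total = 15*24 + 3915*0.065 = 614.48 CFM

614.48 CFM


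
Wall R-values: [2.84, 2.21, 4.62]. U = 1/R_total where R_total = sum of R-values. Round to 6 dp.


R_total = 2.84 + 2.21 + 4.62 = 9.67
U = 1/9.67 = 0.103413

0.103413


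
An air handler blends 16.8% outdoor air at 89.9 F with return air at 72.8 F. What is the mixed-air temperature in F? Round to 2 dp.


T_mix = 72.8 + (16.8/100)*(89.9-72.8) = 75.67 F

75.67 F


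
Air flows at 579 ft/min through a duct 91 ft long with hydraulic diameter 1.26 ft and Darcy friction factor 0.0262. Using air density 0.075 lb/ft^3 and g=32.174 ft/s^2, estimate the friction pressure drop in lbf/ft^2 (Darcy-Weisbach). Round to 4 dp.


v_fps = 579/60 = 9.65 ft/s
dp = 0.0262*(91/1.26)*0.075*9.65^2/(2*32.174) = 0.2054 lbf/ft^2

0.2054 lbf/ft^2


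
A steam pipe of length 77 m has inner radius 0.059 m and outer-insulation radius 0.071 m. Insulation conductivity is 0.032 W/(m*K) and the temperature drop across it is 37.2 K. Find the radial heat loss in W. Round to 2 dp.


Q = 2*pi*0.032*77*37.2/ln(0.071/0.059) = 3110.70 W

3110.70 W


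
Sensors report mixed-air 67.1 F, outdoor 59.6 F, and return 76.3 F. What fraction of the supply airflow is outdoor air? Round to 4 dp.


frac = (67.1 - 76.3) / (59.6 - 76.3) = 0.5509

0.5509


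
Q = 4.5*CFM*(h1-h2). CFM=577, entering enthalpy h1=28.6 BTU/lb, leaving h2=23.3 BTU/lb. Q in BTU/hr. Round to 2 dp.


Q = 4.5 * 577 * (28.6 - 23.3) = 13761.45 BTU/hr

13761.45 BTU/hr


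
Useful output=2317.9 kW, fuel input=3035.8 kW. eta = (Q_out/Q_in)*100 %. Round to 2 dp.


eta = (2317.9/3035.8)*100 = 76.35 %

76.35 %


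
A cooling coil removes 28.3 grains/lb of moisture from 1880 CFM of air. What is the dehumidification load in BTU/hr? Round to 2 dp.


Q = 0.68 * 1880 * 28.3 = 36178.72 BTU/hr

36178.72 BTU/hr


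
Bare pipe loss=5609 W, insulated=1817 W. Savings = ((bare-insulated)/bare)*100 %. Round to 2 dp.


Savings = ((5609-1817)/5609)*100 = 67.61 %

67.61 %


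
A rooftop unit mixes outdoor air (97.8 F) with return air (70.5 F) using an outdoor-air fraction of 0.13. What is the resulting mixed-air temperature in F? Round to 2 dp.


T_mix = 0.13*97.8 + 0.87*70.5 = 74.05 F

74.05 F


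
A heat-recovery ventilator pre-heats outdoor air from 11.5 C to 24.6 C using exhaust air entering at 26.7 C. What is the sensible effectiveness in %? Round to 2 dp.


eff = (24.6-11.5)/(26.7-11.5)*100 = 86.18 %

86.18 %


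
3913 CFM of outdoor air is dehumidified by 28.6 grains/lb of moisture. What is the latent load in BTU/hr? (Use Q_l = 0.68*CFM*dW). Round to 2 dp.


Q = 0.68 * 3913 * 28.6 = 76100.02 BTU/hr

76100.02 BTU/hr


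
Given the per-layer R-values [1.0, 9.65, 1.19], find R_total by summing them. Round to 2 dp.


R_total = 1.0 + 9.65 + 1.19 = 11.84

11.84


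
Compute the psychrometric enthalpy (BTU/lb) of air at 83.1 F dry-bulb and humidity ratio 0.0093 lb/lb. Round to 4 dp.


h = 0.24*83.1 + 0.0093*(1061+0.444*83.1) = 30.1544 BTU/lb

30.1544 BTU/lb


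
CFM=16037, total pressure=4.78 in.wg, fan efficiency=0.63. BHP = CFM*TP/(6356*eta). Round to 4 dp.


BHP = 16037 * 4.78 / (6356 * 0.63) = 19.1437 hp

19.1437 hp


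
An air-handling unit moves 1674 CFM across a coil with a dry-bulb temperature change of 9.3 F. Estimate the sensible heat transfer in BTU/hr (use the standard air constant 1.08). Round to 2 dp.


Q = 1.08 * 1674 * 9.3 = 16813.66 BTU/hr

16813.66 BTU/hr


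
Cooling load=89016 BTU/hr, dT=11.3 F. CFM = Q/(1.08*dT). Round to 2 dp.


CFM = 89016 / (1.08 * 11.3) = 7294.00

7294.00 CFM


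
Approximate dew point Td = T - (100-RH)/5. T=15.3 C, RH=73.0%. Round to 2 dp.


Td = 15.3 - (100-73.0)/5 = 9.90 C

9.90 C


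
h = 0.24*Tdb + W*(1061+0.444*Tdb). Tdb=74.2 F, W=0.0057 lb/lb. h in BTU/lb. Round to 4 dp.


h = 0.24*74.2 + 0.0057*(1061+0.444*74.2) = 24.0435 BTU/lb

24.0435 BTU/lb


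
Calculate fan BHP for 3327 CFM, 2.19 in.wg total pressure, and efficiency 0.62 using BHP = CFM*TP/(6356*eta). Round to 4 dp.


BHP = 3327 * 2.19 / (6356 * 0.62) = 1.8489 hp

1.8489 hp


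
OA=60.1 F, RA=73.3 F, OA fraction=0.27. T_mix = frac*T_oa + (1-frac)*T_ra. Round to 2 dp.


T_mix = 0.27*60.1 + 0.73*73.3 = 69.74 F

69.74 F


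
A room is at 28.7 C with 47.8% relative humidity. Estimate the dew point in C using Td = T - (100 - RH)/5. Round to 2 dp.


Td = 28.7 - (100-47.8)/5 = 18.26 C

18.26 C


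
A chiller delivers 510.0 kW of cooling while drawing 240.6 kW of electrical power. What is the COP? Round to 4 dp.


COP = 510.0 / 240.6 = 2.1197

2.1197


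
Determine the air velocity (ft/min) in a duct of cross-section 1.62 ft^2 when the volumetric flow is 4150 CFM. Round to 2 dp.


V = 4150 / 1.62 = 2561.73 ft/min

2561.73 ft/min


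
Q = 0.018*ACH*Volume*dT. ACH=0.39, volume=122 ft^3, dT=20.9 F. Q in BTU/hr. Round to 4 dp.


Q = 0.018 * 0.39 * 122 * 20.9 = 17.8996 BTU/hr

17.8996 BTU/hr


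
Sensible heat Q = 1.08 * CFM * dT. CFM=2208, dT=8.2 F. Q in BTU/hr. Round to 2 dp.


Q = 1.08 * 2208 * 8.2 = 19554.05 BTU/hr

19554.05 BTU/hr


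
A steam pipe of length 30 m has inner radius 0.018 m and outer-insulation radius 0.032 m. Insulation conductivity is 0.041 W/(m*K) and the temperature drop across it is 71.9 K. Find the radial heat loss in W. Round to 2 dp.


Q = 2*pi*0.041*30*71.9/ln(0.032/0.018) = 965.76 W

965.76 W


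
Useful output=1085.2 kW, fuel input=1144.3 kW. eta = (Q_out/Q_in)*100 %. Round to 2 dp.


eta = (1085.2/1144.3)*100 = 94.84 %

94.84 %


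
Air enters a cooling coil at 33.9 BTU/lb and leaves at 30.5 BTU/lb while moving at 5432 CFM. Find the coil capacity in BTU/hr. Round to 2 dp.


Q = 4.5 * 5432 * (33.9 - 30.5) = 83109.60 BTU/hr

83109.60 BTU/hr


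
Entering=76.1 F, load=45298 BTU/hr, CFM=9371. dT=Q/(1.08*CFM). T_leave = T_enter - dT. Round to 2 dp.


dT = 45298/(1.08*9371) = 4.4758
T_leave = 76.1 - 4.4758 = 71.62 F

71.62 F


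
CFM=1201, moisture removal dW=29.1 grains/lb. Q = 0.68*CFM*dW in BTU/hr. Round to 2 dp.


Q = 0.68 * 1201 * 29.1 = 23765.39 BTU/hr

23765.39 BTU/hr


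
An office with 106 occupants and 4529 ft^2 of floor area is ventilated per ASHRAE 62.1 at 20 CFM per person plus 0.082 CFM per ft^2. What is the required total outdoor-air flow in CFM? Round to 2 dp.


Total = 106*20 + 4529*0.082 = 2491.38 CFM

2491.38 CFM


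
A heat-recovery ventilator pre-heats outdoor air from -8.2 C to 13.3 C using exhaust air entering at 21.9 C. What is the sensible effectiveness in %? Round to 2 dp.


eff = (13.3-(-8.2))/(21.9-(-8.2))*100 = 71.43 %

71.43 %


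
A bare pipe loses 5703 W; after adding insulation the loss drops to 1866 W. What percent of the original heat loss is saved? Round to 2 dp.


Savings = ((5703-1866)/5703)*100 = 67.28 %

67.28 %


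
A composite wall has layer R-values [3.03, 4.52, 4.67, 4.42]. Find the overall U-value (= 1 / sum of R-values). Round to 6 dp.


R_total = 3.03 + 4.52 + 4.67 + 4.42 = 16.64
U = 1/16.64 = 0.060096

0.060096


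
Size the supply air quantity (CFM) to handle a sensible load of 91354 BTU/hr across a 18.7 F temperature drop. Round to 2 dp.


CFM = 91354 / (1.08 * 18.7) = 4523.37

4523.37 CFM


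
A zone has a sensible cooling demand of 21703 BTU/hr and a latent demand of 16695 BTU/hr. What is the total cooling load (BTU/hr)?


Qt = 21703 + 16695 = 38398 BTU/hr

38398 BTU/hr


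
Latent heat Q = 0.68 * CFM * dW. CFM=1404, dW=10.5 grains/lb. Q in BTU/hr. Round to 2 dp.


Q = 0.68 * 1404 * 10.5 = 10024.56 BTU/hr

10024.56 BTU/hr


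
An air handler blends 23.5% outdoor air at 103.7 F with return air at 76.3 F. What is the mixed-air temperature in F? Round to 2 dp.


T_mix = 76.3 + (23.5/100)*(103.7-76.3) = 82.74 F

82.74 F


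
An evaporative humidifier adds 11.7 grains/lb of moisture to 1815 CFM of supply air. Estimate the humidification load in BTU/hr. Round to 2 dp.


Q = 0.68 * 1815 * 11.7 = 14440.14 BTU/hr

14440.14 BTU/hr


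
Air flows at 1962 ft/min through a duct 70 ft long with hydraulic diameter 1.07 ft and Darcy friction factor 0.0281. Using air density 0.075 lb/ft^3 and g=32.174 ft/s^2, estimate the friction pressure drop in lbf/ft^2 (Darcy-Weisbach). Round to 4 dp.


v_fps = 1962/60 = 32.7 ft/s
dp = 0.0281*(70/1.07)*0.075*32.7^2/(2*32.174) = 2.2911 lbf/ft^2

2.2911 lbf/ft^2


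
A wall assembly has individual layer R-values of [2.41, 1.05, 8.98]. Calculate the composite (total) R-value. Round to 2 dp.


R_total = 2.41 + 1.05 + 8.98 = 12.44

12.44


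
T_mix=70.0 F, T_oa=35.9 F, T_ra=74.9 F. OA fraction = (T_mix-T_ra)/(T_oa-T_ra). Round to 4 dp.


frac = (70.0 - 74.9) / (35.9 - 74.9) = 0.1256

0.1256


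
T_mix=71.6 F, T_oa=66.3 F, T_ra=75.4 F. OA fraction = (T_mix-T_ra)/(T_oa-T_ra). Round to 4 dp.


frac = (71.6 - 75.4) / (66.3 - 75.4) = 0.4176

0.4176


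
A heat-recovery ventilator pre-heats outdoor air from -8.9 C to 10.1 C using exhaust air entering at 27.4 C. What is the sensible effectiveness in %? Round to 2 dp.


eff = (10.1-(-8.9))/(27.4-(-8.9))*100 = 52.34 %

52.34 %


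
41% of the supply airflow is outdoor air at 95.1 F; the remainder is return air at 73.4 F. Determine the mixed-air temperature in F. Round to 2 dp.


T_mix = 0.41*95.1 + 0.59*73.4 = 82.30 F

82.30 F


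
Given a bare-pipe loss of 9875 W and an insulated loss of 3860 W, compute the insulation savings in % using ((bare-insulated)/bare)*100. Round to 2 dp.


Savings = ((9875-3860)/9875)*100 = 60.91 %

60.91 %


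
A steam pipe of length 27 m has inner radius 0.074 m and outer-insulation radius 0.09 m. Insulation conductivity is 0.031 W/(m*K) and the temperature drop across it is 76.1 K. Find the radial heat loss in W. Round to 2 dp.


Q = 2*pi*0.031*27*76.1/ln(0.09/0.074) = 2044.56 W

2044.56 W


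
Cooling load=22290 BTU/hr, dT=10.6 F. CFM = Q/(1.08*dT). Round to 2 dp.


CFM = 22290 / (1.08 * 10.6) = 1947.06

1947.06 CFM


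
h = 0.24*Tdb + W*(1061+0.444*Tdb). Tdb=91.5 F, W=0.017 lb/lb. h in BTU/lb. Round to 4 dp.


h = 0.24*91.5 + 0.017*(1061+0.444*91.5) = 40.6876 BTU/lb

40.6876 BTU/lb


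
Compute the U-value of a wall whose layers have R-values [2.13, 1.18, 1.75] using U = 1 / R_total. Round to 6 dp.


R_total = 2.13 + 1.18 + 1.75 = 5.06
U = 1/5.06 = 0.197628

0.197628


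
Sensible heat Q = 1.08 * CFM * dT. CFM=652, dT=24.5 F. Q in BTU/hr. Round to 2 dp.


Q = 1.08 * 652 * 24.5 = 17251.92 BTU/hr

17251.92 BTU/hr


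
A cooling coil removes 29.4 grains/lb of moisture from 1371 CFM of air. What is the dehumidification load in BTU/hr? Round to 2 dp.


Q = 0.68 * 1371 * 29.4 = 27409.03 BTU/hr

27409.03 BTU/hr


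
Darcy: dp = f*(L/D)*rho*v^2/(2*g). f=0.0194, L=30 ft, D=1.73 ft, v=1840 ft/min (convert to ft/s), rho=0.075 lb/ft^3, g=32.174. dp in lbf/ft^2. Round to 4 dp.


v_fps = 1840/60 = 30.6667 ft/s
dp = 0.0194*(30/1.73)*0.075*30.6667^2/(2*32.174) = 0.3688 lbf/ft^2

0.3688 lbf/ft^2


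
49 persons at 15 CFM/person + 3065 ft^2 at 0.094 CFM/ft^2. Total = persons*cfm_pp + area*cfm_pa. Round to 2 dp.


Total = 49*15 + 3065*0.094 = 1023.11 CFM

1023.11 CFM


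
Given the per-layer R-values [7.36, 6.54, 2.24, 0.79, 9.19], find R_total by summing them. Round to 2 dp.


R_total = 7.36 + 6.54 + 2.24 + 0.79 + 9.19 = 26.12

26.12


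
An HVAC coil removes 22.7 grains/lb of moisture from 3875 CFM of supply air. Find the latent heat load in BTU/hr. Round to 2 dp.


Q = 0.68 * 3875 * 22.7 = 59814.50 BTU/hr

59814.50 BTU/hr


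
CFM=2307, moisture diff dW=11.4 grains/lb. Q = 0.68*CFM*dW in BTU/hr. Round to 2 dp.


Q = 0.68 * 2307 * 11.4 = 17883.86 BTU/hr

17883.86 BTU/hr


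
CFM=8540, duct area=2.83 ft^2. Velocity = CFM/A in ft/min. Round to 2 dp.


V = 8540 / 2.83 = 3017.67 ft/min

3017.67 ft/min


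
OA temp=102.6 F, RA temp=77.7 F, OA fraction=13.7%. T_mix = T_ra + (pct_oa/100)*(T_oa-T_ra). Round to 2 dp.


T_mix = 77.7 + (13.7/100)*(102.6-77.7) = 81.11 F

81.11 F


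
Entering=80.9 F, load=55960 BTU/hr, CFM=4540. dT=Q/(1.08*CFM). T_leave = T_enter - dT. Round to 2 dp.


dT = 55960/(1.08*4540) = 11.4130
T_leave = 80.9 - 11.4130 = 69.49 F

69.49 F


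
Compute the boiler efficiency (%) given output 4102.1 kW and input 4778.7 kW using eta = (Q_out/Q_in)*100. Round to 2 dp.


eta = (4102.1/4778.7)*100 = 85.84 %

85.84 %


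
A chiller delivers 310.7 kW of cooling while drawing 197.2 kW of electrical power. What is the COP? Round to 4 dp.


COP = 310.7 / 197.2 = 1.5756

1.5756


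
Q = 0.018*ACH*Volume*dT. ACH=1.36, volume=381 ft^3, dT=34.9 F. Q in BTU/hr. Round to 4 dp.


Q = 0.018 * 1.36 * 381 * 34.9 = 325.5081 BTU/hr

325.5081 BTU/hr


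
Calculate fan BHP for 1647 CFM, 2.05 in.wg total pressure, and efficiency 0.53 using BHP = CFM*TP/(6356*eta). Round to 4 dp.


BHP = 1647 * 2.05 / (6356 * 0.53) = 1.0023 hp

1.0023 hp


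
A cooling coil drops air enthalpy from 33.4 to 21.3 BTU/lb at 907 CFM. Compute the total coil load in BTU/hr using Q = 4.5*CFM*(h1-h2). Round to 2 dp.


Q = 4.5 * 907 * (33.4 - 21.3) = 49386.15 BTU/hr

49386.15 BTU/hr


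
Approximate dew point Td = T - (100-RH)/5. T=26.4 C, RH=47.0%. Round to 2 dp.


Td = 26.4 - (100-47.0)/5 = 15.80 C

15.80 C


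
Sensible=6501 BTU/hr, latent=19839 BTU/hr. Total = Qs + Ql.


Qt = 6501 + 19839 = 26340 BTU/hr

26340 BTU/hr


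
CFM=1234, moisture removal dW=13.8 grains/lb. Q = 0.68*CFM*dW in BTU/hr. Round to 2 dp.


Q = 0.68 * 1234 * 13.8 = 11579.86 BTU/hr

11579.86 BTU/hr


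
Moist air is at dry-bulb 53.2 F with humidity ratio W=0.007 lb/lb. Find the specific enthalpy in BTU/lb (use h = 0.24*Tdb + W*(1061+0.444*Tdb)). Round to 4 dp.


h = 0.24*53.2 + 0.007*(1061+0.444*53.2) = 20.3603 BTU/lb

20.3603 BTU/lb


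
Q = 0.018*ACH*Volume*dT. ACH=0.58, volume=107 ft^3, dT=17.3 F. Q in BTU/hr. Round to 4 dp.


Q = 0.018 * 0.58 * 107 * 17.3 = 19.3255 BTU/hr

19.3255 BTU/hr


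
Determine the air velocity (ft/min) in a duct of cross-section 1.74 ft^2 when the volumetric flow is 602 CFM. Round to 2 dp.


V = 602 / 1.74 = 345.98 ft/min

345.98 ft/min


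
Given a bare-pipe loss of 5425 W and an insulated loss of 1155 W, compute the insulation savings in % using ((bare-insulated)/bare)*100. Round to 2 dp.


Savings = ((5425-1155)/5425)*100 = 78.71 %

78.71 %


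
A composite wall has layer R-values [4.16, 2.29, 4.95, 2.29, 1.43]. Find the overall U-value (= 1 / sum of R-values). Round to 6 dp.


R_total = 4.16 + 2.29 + 4.95 + 2.29 + 1.43 = 15.12
U = 1/15.12 = 0.066138

0.066138


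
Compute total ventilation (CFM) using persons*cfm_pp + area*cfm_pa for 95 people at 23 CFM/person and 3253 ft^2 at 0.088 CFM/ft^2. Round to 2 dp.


Total = 95*23 + 3253*0.088 = 2471.26 CFM

2471.26 CFM


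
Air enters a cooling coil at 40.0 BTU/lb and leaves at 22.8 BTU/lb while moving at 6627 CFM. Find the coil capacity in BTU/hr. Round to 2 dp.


Q = 4.5 * 6627 * (40.0 - 22.8) = 512929.80 BTU/hr

512929.80 BTU/hr


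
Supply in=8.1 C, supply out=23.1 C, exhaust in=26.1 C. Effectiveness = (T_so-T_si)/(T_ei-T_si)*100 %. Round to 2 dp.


eff = (23.1-8.1)/(26.1-8.1)*100 = 83.33 %

83.33 %


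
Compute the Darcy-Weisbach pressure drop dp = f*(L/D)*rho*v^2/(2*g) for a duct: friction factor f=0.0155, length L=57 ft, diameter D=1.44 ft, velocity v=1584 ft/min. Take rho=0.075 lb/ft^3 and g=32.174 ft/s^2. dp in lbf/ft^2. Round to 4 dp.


v_fps = 1584/60 = 26.4 ft/s
dp = 0.0155*(57/1.44)*0.075*26.4^2/(2*32.174) = 0.4984 lbf/ft^2

0.4984 lbf/ft^2


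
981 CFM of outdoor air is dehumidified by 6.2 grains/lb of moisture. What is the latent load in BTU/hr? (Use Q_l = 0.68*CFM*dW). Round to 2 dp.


Q = 0.68 * 981 * 6.2 = 4135.90 BTU/hr

4135.90 BTU/hr


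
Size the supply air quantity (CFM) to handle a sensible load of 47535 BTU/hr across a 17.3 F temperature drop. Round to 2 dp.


CFM = 47535 / (1.08 * 17.3) = 2544.16

2544.16 CFM


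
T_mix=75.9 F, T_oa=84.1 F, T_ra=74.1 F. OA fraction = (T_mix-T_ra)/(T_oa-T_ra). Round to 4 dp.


frac = (75.9 - 74.1) / (84.1 - 74.1) = 0.1800

0.1800


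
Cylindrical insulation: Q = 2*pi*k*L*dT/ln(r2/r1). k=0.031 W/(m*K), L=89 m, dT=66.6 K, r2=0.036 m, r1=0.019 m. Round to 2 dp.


Q = 2*pi*0.031*89*66.6/ln(0.036/0.019) = 1806.55 W

1806.55 W


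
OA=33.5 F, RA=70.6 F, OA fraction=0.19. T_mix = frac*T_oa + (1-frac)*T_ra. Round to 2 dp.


T_mix = 0.19*33.5 + 0.81*70.6 = 63.55 F

63.55 F


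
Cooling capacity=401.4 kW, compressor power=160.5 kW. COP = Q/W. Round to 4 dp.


COP = 401.4 / 160.5 = 2.5009

2.5009


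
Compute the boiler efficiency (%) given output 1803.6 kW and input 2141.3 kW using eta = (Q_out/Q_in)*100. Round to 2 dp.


eta = (1803.6/2141.3)*100 = 84.23 %

84.23 %


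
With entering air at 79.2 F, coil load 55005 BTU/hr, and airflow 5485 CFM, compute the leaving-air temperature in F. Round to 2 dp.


dT = 55005/(1.08*5485) = 9.2854
T_leave = 79.2 - 9.2854 = 69.91 F

69.91 F


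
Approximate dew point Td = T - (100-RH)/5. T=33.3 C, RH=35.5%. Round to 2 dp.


Td = 33.3 - (100-35.5)/5 = 20.40 C

20.40 C


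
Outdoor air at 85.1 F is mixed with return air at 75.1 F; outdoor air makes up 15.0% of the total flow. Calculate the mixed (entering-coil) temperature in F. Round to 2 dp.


T_mix = 75.1 + (15.0/100)*(85.1-75.1) = 76.60 F

76.60 F


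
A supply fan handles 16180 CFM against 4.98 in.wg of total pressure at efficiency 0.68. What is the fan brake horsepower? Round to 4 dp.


BHP = 16180 * 4.98 / (6356 * 0.68) = 18.6430 hp

18.6430 hp


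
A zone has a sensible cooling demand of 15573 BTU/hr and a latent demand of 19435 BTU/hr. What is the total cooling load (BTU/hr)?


Qt = 15573 + 19435 = 35008 BTU/hr

35008 BTU/hr


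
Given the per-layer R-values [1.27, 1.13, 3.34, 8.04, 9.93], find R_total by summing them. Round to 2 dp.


R_total = 1.27 + 1.13 + 3.34 + 8.04 + 9.93 = 23.71

23.71
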